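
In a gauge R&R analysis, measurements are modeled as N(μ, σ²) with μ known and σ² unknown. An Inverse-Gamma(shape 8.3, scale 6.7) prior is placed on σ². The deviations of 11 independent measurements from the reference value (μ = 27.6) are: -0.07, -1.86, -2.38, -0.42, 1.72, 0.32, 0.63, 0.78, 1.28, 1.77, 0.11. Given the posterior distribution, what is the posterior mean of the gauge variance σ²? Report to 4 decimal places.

1.2326

With known mean μ and an Inverse-Gamma(α, β) prior on σ², the Normal likelihood is conjugate: posterior is Inv-Gamma(α + n/2, β + Σ(xᵢ−μ)²/2).
Σ(xᵢ−μ)² = (-0.07)² + (-1.86)² + (-2.38)² + (-0.42)² + (1.72)² + (0.32)² + (0.63)² + (0.78)² + (1.28)² + (1.77)² + (0.11)² = 18.1548.
Posterior: Inv-Gamma(8.3 + 11/2, 6.7 + 18.1548/2) = Inv-Gamma(13.80, 15.77740).
E[σ²|data] = β/(α−1) = 15.77740/12.80 = 1.2326.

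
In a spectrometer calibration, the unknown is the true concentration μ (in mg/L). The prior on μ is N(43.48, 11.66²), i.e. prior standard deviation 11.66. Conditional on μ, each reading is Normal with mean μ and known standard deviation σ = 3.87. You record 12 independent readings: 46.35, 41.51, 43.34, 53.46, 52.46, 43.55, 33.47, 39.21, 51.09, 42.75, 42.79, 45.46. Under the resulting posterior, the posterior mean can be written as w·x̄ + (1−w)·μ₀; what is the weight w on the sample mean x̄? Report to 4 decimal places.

For Normal data with known variance σ², a Normal(μ₀, σ₀²) prior on μ is conjugate. Posterior precision = 1/σ₀² + n/σ²; posterior mean is the precision-weighted average of μ₀ and x̄.
σ₀² = 11.66² = 135.9556, σ² = 3.87² = 14.9769. Prior precision 1/σ₀² = 1/135.9556; data precision n/σ² = 12/14.9769.
w = (n/σ²)/(1/σ₀² + n/σ²) = n·σ₀²/(σ² + n·σ₀²) = 12·135.9556/(14.9769 + 12·135.9556) = 1631.4672/1646.4441 = 0.9909.

0.9909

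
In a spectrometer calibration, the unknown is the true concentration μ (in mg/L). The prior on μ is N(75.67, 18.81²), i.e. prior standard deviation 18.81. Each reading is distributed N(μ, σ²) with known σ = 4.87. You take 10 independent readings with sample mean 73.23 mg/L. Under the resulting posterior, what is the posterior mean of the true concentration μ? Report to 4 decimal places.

73.2462

For Normal data with known variance σ², a Normal(μ₀, σ₀²) prior on μ is conjugate. Posterior precision = 1/σ₀² + n/σ²; posterior mean is the precision-weighted average of μ₀ and x̄.
n·x̄ = 10·73.23 = 732.3.
σ₀² = 18.81² = 353.8161, σ² = 4.87² = 23.7169; σ² + n·σ₀² = 23.7169 + 10·353.8161 = 3561.8779.
Posterior mean = (μ₀/σ₀² + n·x̄/σ²)/(1/σ₀² + n/σ²) = (σ²·μ₀ + σ₀²·n·x̄)/(σ² + n·σ₀²) = (23.7169·75.67 + 353.8161·732.3)/3561.8779 = 260894.187853/3561.8779 = 73.2462.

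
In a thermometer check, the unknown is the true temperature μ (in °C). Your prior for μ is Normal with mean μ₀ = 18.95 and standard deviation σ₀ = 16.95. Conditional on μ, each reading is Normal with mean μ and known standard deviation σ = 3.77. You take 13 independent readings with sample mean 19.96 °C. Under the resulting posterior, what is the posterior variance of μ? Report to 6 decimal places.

1.089155

For Normal data with known variance σ², a Normal(μ₀, σ₀²) prior on μ is conjugate. Posterior precision = 1/σ₀² + n/σ²; posterior mean is the precision-weighted average of μ₀ and x̄.
σ₀² = 16.95² = 287.3025, σ² = 3.77² = 14.2129; σ² + n·σ₀² = 14.2129 + 13·287.3025 = 3749.1454.
Posterior precision = 1/σ₀² + n/σ² = 1/287.3025 + 13/14.2129 = (σ² + n·σ₀²)/(σ₀²σ²) = 3749.1454/(287.3025·14.2129); posterior variance σₙ² = σ₀²σ²/(σ² + n·σ₀²) = 287.3025·14.2129/3749.1454 = 1.089155.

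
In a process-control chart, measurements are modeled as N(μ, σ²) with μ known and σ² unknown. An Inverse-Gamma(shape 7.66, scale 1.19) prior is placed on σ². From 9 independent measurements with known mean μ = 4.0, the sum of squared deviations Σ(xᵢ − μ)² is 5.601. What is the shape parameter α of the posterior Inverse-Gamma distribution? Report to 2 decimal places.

12.16

With known mean μ and an Inverse-Gamma(α, β) prior on σ², the Normal likelihood is conjugate: posterior is Inv-Gamma(α + n/2, β + Σ(xᵢ−μ)²/2).
Posterior: Inv-Gamma(7.66 + 9/2, 1.19 + 5.601/2) = Inv-Gamma(12.16, 3.9905).
Posterior α = 12.16.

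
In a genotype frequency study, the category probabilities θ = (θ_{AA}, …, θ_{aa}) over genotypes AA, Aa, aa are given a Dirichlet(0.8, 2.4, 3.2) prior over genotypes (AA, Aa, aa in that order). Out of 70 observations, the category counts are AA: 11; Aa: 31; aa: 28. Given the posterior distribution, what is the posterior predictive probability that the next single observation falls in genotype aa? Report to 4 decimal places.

0.4084

The Dirichlet prior is conjugate to the Multinomial likelihood: each posterior αⱼ = prior αⱼ + observed count nⱼ.
Posterior concentration: (11.8, 33.4, 31.2), total = 76.4.
P(next = aa | data) = α_{aa}/Σα = 0.4084.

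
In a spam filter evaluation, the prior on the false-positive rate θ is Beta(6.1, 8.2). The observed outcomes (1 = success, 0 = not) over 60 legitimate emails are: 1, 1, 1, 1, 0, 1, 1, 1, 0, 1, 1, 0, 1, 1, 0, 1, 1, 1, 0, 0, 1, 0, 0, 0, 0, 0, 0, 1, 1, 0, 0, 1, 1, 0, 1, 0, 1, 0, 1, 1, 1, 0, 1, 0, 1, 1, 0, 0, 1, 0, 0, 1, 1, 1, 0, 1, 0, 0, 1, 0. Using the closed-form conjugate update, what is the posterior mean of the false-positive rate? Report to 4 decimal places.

The Beta prior is conjugate to a Binomial/Bernoulli likelihood; the update adds successes to α and failures to β.
Posterior: Beta(α+k, β+n−k) = Beta(6.1+33, 8.2+27) = Beta(39.1, 35.2).
Posterior mean = α/(α+β) = 39.1/74.3 = 0.5262.

0.5262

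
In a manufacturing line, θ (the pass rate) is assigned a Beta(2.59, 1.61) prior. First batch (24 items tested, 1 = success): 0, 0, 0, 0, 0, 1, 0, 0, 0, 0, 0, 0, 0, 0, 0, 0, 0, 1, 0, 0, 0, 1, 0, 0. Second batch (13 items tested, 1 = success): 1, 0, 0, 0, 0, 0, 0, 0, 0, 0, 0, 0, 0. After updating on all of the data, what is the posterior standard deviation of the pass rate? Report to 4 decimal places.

0.0564

The Beta prior is conjugate to a Binomial/Bernoulli likelihood; the update adds successes to α and failures to β.
After batch 1: Beta(2.59+3, 1.61+21) = Beta(5.59, 22.61).
After batch 2: Beta(5.59+1, 22.61+12) = Beta(6.59, 34.61).
Var = αβ/((α+β)²(α+β+1)) = 6.59·34.61/(41.20²·42.20) = 0.00318405; SD = √0.00318405 = 0.0564.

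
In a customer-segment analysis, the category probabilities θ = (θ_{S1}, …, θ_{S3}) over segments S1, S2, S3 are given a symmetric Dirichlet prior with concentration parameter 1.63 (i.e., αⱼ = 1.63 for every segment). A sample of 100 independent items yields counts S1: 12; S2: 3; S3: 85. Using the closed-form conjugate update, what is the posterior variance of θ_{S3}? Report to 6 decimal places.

0.001358

The Dirichlet prior is conjugate to the Multinomial likelihood: each posterior αⱼ = prior αⱼ + observed count nⱼ.
Posterior concentration: (13.63, 4.63, 86.63), total = 104.89.
Var[θ_j] = α_j(Σα−α_j)/((Σα)²(Σα+1)) = 86.63·18.26/(104.89²·105.89) = 0.001358.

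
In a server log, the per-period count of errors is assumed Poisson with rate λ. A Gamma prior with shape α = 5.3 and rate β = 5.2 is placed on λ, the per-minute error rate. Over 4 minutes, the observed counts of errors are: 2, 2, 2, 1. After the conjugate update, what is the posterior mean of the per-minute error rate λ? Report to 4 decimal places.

1.3370

With a Gamma(shape α, rate β) prior, the Poisson likelihood is conjugate: the posterior is Gamma(α + ΣXᵢ, β + n).
Sum of counts S = 7 over n = 4 minutes.
Posterior: Gamma(α+S, β+n) = Gamma(5.3+7, 5.2+4) = Gamma(12.3, 9.2).
Posterior mean = α/β = 12.3/9.2 = 1.3370.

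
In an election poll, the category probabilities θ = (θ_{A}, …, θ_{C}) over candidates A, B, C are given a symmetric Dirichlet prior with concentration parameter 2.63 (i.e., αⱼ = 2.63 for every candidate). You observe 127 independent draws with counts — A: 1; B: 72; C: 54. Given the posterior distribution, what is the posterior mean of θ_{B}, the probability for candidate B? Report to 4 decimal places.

0.5533

The Dirichlet prior is conjugate to the Multinomial likelihood: each posterior αⱼ = prior αⱼ + observed count nⱼ.
Posterior concentration: (3.63, 74.63, 56.63), total = 134.89.
E[θ_{B}|data] = α_{B}/Σα = 74.63/134.89 = 0.5533.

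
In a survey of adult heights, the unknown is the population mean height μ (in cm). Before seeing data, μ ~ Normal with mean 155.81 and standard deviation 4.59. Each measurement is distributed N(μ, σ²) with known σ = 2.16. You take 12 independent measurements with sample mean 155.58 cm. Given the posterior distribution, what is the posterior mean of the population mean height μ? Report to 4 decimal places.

155.5842

For Normal data with known variance σ², a Normal(μ₀, σ₀²) prior on μ is conjugate. Posterior precision = 1/σ₀² + n/σ²; posterior mean is the precision-weighted average of μ₀ and x̄.
n·x̄ = 12·155.58 = 1866.96.
σ₀² = 4.59² = 21.0681, σ² = 2.16² = 4.6656; σ² + n·σ₀² = 4.6656 + 12·21.0681 = 257.4828.
Posterior mean = (μ₀/σ₀² + n·x̄/σ²)/(1/σ₀² + n/σ²) = (σ²·μ₀ + σ₀²·n·x̄)/(σ² + n·σ₀²) = (4.6656·155.81 + 21.0681·1866.96)/257.4828 = 40060.247112/257.4828 = 155.5842.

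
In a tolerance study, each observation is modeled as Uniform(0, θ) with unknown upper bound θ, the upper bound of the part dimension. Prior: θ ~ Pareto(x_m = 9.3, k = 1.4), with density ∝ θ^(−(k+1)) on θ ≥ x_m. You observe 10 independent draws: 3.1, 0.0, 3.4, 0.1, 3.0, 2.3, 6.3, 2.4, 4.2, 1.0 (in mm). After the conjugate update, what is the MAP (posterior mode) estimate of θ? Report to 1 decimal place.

9.3

A Pareto(scale x_m, shape k) prior on the upper bound θ of Uniform(0, θ) is conjugate: posterior is Pareto(max(x_m, max xᵢ), k + n).
Sample maximum = 6.3; prior scale x_m = 9.3 → posterior scale = max = 9.3.
Posterior shape = 1.4 + 10 = 11.4.
The Pareto density is decreasing on [x_m, ∞), so the mode is x_m = 9.3.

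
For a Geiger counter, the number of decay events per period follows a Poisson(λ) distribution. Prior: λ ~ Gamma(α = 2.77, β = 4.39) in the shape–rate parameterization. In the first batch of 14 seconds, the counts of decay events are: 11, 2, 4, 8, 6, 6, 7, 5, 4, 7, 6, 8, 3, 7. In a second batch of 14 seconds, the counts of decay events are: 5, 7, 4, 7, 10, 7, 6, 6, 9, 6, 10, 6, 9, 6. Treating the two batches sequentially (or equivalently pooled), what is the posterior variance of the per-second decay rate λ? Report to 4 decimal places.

With a Gamma(shape α, rate β) prior, the Poisson likelihood is conjugate: the posterior is Gamma(α + ΣXᵢ, β + n).
Batch 1: sum of counts S = 84 over n = 14 seconds.
After batch 1: Gamma(α+S, β+n) = Gamma(2.77+84, 4.39+14) = Gamma(86.77, 18.39).
Batch 2: sum of counts S = 98 over n = 14 seconds.
After batch 2: Gamma(α+S, β+n) = Gamma(86.77+98, 18.39+14) = Gamma(184.77, 32.39).
Var = α/β² = 184.77/32.39² = 0.1761.

0.1761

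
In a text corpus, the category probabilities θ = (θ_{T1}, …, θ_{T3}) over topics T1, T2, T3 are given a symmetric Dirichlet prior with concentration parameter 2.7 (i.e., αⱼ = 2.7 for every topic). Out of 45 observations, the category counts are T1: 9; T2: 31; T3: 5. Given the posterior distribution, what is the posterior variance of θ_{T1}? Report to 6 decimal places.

0.003175

The Dirichlet prior is conjugate to the Multinomial likelihood: each posterior αⱼ = prior αⱼ + observed count nⱼ.
Posterior concentration: (11.7, 33.7, 7.7), total = 53.1.
Var[θ_j] = α_j(Σα−α_j)/((Σα)²(Σα+1)) = 11.7·41.4/(53.1²·54.1) = 0.003175.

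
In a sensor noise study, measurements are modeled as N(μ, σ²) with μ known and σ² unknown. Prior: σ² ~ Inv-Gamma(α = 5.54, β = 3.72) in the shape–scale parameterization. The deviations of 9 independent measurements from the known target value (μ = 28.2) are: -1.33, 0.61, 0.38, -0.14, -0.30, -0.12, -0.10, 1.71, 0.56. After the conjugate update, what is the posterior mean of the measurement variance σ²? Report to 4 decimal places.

With known mean μ and an Inverse-Gamma(α, β) prior on σ², the Normal likelihood is conjugate: posterior is Inv-Gamma(α + n/2, β + Σ(xᵢ−μ)²/2).
Σ(xᵢ−μ)² = (-1.33)² + (0.61)² + (0.38)² + (-0.14)² + (-0.30)² + (-0.12)² + (-0.10)² + (1.71)² + (0.56)² = 5.6571.
Posterior: Inv-Gamma(5.54 + 9/2, 3.72 + 5.6571/2) = Inv-Gamma(10.04, 6.54855).
E[σ²|data] = β/(α−1) = 6.54855/9.04 = 0.7244.

0.7244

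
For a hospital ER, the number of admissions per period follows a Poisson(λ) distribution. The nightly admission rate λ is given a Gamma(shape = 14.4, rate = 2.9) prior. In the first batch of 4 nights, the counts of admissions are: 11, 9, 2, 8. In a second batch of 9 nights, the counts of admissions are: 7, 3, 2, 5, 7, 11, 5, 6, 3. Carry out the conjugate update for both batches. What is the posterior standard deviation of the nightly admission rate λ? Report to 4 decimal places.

With a Gamma(shape α, rate β) prior, the Poisson likelihood is conjugate: the posterior is Gamma(α + ΣXᵢ, β + n).
Batch 1: sum of counts S = 30 over n = 4 nights.
After batch 1: Gamma(α+S, β+n) = Gamma(14.4+30, 2.9+4) = Gamma(44.4, 6.9).
Batch 2: sum of counts S = 49 over n = 9 nights.
After batch 2: Gamma(α+S, β+n) = Gamma(44.4+49, 6.9+9) = Gamma(93.4, 15.9).
SD = √α/β = √93.4/15.9 = 0.6078.

0.6078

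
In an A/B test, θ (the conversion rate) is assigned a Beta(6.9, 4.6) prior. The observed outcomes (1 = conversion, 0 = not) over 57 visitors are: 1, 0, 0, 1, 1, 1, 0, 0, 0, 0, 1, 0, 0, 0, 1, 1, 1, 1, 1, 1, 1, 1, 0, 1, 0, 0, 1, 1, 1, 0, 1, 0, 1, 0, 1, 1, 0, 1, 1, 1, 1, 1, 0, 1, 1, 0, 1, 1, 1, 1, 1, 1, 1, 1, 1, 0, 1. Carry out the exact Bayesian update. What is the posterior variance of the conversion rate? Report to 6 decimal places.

The Beta prior is conjugate to a Binomial/Bernoulli likelihood; the update adds successes to α and failures to β.
Posterior: Beta(α+k, β+n−k) = Beta(6.9+38, 4.6+19) = Beta(44.9, 23.6).
Var = αβ/((α+β)²(α+β+1)) = 44.9·23.6/(68.5²·69.5) = 0.003249.

0.003249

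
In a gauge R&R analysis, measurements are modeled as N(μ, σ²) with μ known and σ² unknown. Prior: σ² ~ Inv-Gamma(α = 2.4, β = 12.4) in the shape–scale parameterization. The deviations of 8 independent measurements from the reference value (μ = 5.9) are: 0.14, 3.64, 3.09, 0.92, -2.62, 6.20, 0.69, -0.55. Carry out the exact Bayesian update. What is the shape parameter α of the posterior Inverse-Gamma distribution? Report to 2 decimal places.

With known mean μ and an Inverse-Gamma(α, β) prior on σ², the Normal likelihood is conjugate: posterior is Inv-Gamma(α + n/2, β + Σ(xᵢ−μ)²/2).
Σ(xᵢ−μ)² = (0.14)² + (3.64)² + (3.09)² + (0.92)² + (-2.62)² + (6.20)² + (0.69)² + (-0.55)² = 69.7467.
Posterior: Inv-Gamma(2.4 + 8/2, 12.4 + 69.7467/2) = Inv-Gamma(6.40, 47.27335).
Posterior α = 6.40.

6.40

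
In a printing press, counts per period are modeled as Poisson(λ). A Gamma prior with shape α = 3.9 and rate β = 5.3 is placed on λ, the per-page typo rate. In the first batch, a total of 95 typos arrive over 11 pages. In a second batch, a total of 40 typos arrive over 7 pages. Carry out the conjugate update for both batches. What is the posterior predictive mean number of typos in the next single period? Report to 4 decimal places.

5.9614

With a Gamma(shape α, rate β) prior, the Poisson likelihood is conjugate: the posterior is Gamma(α + ΣXᵢ, β + n).
After batch 1: Gamma(α+S, β+n) = Gamma(3.9+95, 5.3+11) = Gamma(98.9, 16.3).
After batch 2: Gamma(α+S, β+n) = Gamma(98.9+40, 16.3+7) = Gamma(138.9, 23.3).
The predictive distribution for one future period is NegBinom with mean α/β = 5.9614.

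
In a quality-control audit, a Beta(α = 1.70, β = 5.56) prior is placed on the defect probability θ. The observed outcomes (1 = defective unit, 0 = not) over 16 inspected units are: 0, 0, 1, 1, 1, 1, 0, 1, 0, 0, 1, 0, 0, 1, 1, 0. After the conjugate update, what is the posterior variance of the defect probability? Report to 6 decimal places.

0.010021

The Beta prior is conjugate to a Binomial/Bernoulli likelihood; the update adds successes to α and failures to β.
Posterior: Beta(α+k, β+n−k) = Beta(1.70+8, 5.56+8) = Beta(9.70, 13.56).
Var = αβ/((α+β)²(α+β+1)) = 9.70·13.56/(23.26²·24.26) = 0.010021.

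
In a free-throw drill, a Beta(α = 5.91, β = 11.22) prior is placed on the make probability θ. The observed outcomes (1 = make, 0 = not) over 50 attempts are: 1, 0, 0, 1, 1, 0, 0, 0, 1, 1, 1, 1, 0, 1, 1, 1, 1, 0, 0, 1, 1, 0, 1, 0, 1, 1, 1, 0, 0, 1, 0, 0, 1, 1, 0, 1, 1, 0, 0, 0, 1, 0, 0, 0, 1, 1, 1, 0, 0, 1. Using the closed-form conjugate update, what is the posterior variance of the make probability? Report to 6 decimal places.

The Beta prior is conjugate to a Binomial/Bernoulli likelihood; the update adds successes to α and failures to β.
Posterior: Beta(α+k, β+n−k) = Beta(5.91+27, 11.22+23) = Beta(32.91, 34.22).
Var = αβ/((α+β)²(α+β+1)) = 32.91·34.22/(67.13²·68.13) = 0.003668.

0.003668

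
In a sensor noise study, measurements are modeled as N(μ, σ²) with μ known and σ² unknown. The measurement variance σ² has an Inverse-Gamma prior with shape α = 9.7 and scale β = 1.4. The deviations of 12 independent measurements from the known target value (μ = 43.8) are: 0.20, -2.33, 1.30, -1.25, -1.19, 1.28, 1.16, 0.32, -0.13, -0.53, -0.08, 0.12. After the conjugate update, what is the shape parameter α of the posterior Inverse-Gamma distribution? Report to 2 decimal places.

With known mean μ and an Inverse-Gamma(α, β) prior on σ², the Normal likelihood is conjugate: posterior is Inv-Gamma(α + n/2, β + Σ(xᵢ−μ)²/2).
Σ(xᵢ−μ)² = (0.20)² + (-2.33)² + (1.30)² + (-1.25)² + (-1.19)² + (1.28)² + (1.16)² + (0.32)² + (-0.13)² + (-0.53)² + (-0.08)² + (0.12)² = 13.5425.
Posterior: Inv-Gamma(9.7 + 12/2, 1.4 + 13.5425/2) = Inv-Gamma(15.70, 8.17125).
Posterior α = 15.70.

15.70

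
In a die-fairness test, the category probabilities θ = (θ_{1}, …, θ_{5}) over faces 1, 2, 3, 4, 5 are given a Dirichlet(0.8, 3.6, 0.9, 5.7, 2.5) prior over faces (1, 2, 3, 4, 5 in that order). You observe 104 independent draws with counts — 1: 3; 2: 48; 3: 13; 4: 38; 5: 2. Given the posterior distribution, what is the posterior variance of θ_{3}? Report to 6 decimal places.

The Dirichlet prior is conjugate to the Multinomial likelihood: each posterior αⱼ = prior αⱼ + observed count nⱼ.
Posterior concentration: (3.8, 51.6, 13.9, 43.7, 4.5), total = 117.5.
Var[θ_j] = α_j(Σα−α_j)/((Σα)²(Σα+1)) = 13.9·103.6/(117.5²·118.5) = 0.000880.

0.000880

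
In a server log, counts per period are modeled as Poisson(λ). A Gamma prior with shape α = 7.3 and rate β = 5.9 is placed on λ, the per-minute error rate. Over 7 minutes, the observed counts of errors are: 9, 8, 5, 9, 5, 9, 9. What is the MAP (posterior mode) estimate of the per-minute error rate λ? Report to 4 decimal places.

4.6744

With a Gamma(shape α, rate β) prior, the Poisson likelihood is conjugate: the posterior is Gamma(α + ΣXᵢ, β + n).
Sum of counts S = 54 over n = 7 minutes.
Posterior: Gamma(α+S, β+n) = Gamma(7.3+54, 5.9+7) = Gamma(61.3, 12.9).
Mode of Gamma(α,β) for α≥1 is (α−1)/β = 60.3/12.9 = 4.6744.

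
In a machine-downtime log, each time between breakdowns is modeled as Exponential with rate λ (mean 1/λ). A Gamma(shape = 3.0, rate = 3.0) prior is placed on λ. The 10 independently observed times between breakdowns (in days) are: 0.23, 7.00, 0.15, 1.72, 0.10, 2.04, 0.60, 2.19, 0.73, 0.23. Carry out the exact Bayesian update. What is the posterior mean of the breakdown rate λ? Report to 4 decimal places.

With a Gamma(shape α, rate β) prior on the exponential rate λ, the posterior after n observations with total T = Σxᵢ is Gamma(α+n, β+T).
Sum of observations T = 14.99 days; n = 10.
Posterior: Gamma(3.0+10, 3.0+14.99) = Gamma(13.0, 17.99).
Posterior mean of λ = α/β = 13.0/17.99 = 0.7226.

0.7226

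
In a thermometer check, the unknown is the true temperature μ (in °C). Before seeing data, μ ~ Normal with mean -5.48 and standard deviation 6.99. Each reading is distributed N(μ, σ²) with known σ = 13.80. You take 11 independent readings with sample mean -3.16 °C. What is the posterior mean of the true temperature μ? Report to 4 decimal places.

For Normal data with known variance σ², a Normal(μ₀, σ₀²) prior on μ is conjugate. Posterior precision = 1/σ₀² + n/σ²; posterior mean is the precision-weighted average of μ₀ and x̄.
n·x̄ = 11·(-3.16) = -34.76.
σ₀² = 6.99² = 48.8601, σ² = 13.80² = 190.44; σ² + n·σ₀² = 190.44 + 11·48.8601 = 727.9011.
Posterior mean = (μ₀/σ₀² + n·x̄/σ²)/(1/σ₀² + n/σ²) = (σ²·μ₀ + σ₀²·n·x̄)/(σ² + n·σ₀²) = (190.44·(-5.48) + 48.8601·(-34.76))/727.9011 = -2741.988276/727.9011 = -3.7670.

-3.7670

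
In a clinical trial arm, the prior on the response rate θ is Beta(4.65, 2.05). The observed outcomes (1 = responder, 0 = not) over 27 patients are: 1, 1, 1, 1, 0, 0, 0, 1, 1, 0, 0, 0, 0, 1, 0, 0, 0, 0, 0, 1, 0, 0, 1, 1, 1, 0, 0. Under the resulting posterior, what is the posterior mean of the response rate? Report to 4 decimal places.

0.4644

The Beta prior is conjugate to a Binomial/Bernoulli likelihood; the update adds successes to α and failures to β.
Posterior: Beta(α+k, β+n−k) = Beta(4.65+11, 2.05+16) = Beta(15.65, 18.05).
Posterior mean = α/(α+β) = 15.65/33.70 = 0.4644.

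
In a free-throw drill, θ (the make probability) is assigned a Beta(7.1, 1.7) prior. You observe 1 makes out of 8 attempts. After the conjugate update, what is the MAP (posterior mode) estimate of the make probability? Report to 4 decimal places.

0.4797

The Beta prior is conjugate to a Binomial/Bernoulli likelihood; the update adds successes to α and failures to β.
Posterior: Beta(α+k, β+n−k) = Beta(7.1+1, 1.7+7) = Beta(8.1, 8.7).
Mode of Beta(a,b) for a,b>1 is (a−1)/(a+b−2) = 7.1/14.8 = 0.4797.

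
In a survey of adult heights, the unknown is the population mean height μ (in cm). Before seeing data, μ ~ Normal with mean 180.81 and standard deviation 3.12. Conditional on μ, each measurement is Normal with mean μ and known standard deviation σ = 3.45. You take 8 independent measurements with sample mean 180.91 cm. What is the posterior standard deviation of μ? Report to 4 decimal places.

1.1360

For Normal data with known variance σ², a Normal(μ₀, σ₀²) prior on μ is conjugate. Posterior precision = 1/σ₀² + n/σ²; posterior mean is the precision-weighted average of μ₀ and x̄.
σ₀² = 3.12² = 9.7344, σ² = 3.45² = 11.9025; σ² + n·σ₀² = 11.9025 + 8·9.7344 = 89.7777.
Posterior precision = 1/σ₀² + n/σ² = 1/9.7344 + 8/11.9025 = (σ² + n·σ₀²)/(σ₀²σ²) = 89.7777/(9.7344·11.9025); posterior variance σₙ² = σ₀²σ²/(σ² + n·σ₀²) = 9.7344·11.9025/89.7777 = 1.290562.
Posterior SD = √σₙ² = √(9.7344·11.9025/89.7777) = 1.1360.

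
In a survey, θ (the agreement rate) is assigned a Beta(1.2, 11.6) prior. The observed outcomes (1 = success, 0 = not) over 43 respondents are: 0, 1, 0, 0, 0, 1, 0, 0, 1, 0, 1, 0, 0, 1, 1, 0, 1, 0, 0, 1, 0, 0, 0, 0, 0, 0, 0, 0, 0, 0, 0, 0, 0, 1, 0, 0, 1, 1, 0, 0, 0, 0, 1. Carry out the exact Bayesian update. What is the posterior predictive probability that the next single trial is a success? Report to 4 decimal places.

The Beta prior is conjugate to a Binomial/Bernoulli likelihood; the update adds successes to α and failures to β.
Posterior: Beta(α+k, β+n−k) = Beta(1.2+12, 11.6+31) = Beta(13.2, 42.6).
For a single future Bernoulli trial, P(success | data) = α/(α+β) = 0.2366.

0.2366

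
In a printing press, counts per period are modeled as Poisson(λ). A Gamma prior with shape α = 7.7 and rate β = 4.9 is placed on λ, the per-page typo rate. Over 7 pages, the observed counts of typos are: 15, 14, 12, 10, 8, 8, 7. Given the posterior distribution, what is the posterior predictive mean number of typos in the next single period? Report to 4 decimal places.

6.8655

With a Gamma(shape α, rate β) prior, the Poisson likelihood is conjugate: the posterior is Gamma(α + ΣXᵢ, β + n).
Sum of counts S = 74 over n = 7 pages.
Posterior: Gamma(α+S, β+n) = Gamma(7.7+74, 4.9+7) = Gamma(81.7, 11.9).
The predictive distribution for one future period is NegBinom with mean α/β = 6.8655.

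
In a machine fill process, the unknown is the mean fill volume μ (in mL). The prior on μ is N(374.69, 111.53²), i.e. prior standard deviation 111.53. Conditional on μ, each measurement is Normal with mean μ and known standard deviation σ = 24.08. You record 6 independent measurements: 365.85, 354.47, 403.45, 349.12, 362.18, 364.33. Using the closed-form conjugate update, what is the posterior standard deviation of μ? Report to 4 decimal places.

9.7927

For Normal data with known variance σ², a Normal(μ₀, σ₀²) prior on μ is conjugate. Posterior precision = 1/σ₀² + n/σ²; posterior mean is the precision-weighted average of μ₀ and x̄.
σ₀² = 111.53² = 12438.9409, σ² = 24.08² = 579.8464; σ² + n·σ₀² = 579.8464 + 6·12438.9409 = 75213.4918.
Posterior precision = 1/σ₀² + n/σ² = 1/12438.9409 + 6/579.8464 = (σ² + n·σ₀²)/(σ₀²σ²) = 75213.4918/(12438.9409·579.8464); posterior variance σₙ² = σ₀²σ²/(σ² + n·σ₀²) = 12438.9409·579.8464/75213.4918 = 95.896028.
Posterior SD = √σₙ² = √(12438.9409·579.8464/75213.4918) = 9.7927.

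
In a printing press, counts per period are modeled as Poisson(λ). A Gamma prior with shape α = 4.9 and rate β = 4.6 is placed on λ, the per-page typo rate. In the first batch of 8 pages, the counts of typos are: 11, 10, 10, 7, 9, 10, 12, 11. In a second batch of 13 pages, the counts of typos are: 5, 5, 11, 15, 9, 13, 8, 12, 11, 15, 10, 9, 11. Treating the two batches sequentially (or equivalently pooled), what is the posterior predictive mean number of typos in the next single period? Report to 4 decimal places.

With a Gamma(shape α, rate β) prior, the Poisson likelihood is conjugate: the posterior is Gamma(α + ΣXᵢ, β + n).
Batch 1: sum of counts S = 80 over n = 8 pages.
After batch 1: Gamma(α+S, β+n) = Gamma(4.9+80, 4.6+8) = Gamma(84.9, 12.6).
Batch 2: sum of counts S = 134 over n = 13 pages.
After batch 2: Gamma(α+S, β+n) = Gamma(84.9+134, 12.6+13) = Gamma(218.9, 25.6).
The predictive distribution for one future period is NegBinom with mean α/β = 8.5508.

8.5508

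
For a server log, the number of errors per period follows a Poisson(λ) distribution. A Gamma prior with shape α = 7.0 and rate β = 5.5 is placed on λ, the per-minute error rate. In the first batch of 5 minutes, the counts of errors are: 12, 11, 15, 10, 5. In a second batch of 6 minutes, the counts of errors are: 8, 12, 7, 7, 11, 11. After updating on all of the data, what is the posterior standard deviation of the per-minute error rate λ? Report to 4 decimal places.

With a Gamma(shape α, rate β) prior, the Poisson likelihood is conjugate: the posterior is Gamma(α + ΣXᵢ, β + n).
Batch 1: sum of counts S = 53 over n = 5 minutes.
After batch 1: Gamma(α+S, β+n) = Gamma(7.0+53, 5.5+5) = Gamma(60.0, 10.5).
Batch 2: sum of counts S = 56 over n = 6 minutes.
After batch 2: Gamma(α+S, β+n) = Gamma(60.0+56, 10.5+6) = Gamma(116.0, 16.5).
SD = √α/β = √116.0/16.5 = 0.6527.

0.6527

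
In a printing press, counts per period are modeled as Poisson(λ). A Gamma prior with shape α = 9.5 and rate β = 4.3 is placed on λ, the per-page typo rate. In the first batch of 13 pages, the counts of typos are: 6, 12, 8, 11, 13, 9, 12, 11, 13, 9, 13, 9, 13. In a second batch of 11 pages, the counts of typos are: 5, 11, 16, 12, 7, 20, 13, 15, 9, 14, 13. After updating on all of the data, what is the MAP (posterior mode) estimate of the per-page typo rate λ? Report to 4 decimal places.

With a Gamma(shape α, rate β) prior, the Poisson likelihood is conjugate: the posterior is Gamma(α + ΣXᵢ, β + n).
Batch 1: sum of counts S = 139 over n = 13 pages.
After batch 1: Gamma(α+S, β+n) = Gamma(9.5+139, 4.3+13) = Gamma(148.5, 17.3).
Batch 2: sum of counts S = 135 over n = 11 pages.
After batch 2: Gamma(α+S, β+n) = Gamma(148.5+135, 17.3+11) = Gamma(283.5, 28.3).
Mode of Gamma(α,β) for α≥1 is (α−1)/β = 282.5/28.3 = 9.9823.

9.9823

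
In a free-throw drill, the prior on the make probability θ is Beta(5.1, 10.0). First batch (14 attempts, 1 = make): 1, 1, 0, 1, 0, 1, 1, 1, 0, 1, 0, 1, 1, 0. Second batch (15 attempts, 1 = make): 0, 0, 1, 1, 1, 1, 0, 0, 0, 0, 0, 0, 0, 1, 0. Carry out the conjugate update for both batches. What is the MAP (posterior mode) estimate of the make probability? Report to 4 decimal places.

The Beta prior is conjugate to a Binomial/Bernoulli likelihood; the update adds successes to α and failures to β.
After batch 1: Beta(5.1+9, 10.0+5) = Beta(14.1, 15.0).
After batch 2: Beta(14.1+5, 15.0+10) = Beta(19.1, 25.0).
Mode of Beta(a,b) for a,b>1 is (a−1)/(a+b−2) = 18.1/42.1 = 0.4299.

0.4299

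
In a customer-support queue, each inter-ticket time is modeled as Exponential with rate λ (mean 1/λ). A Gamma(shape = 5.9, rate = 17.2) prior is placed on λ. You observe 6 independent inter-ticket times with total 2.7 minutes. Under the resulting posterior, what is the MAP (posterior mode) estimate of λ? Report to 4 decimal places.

With a Gamma(shape α, rate β) prior on the exponential rate λ, the posterior after n observations with total T = Σxᵢ is Gamma(α+n, β+T).
Posterior: Gamma(5.9+6, 17.2+2.7) = Gamma(11.9, 19.9).
Mode = (α−1)/β = 0.5477.

0.5477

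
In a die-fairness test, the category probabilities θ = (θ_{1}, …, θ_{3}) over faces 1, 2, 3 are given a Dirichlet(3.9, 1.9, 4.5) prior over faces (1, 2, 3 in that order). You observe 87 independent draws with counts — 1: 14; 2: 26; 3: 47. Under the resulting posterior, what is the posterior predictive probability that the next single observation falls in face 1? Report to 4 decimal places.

The Dirichlet prior is conjugate to the Multinomial likelihood: each posterior αⱼ = prior αⱼ + observed count nⱼ.
Posterior concentration: (17.9, 27.9, 51.5), total = 97.3.
P(next = 1 | data) = α_{1}/Σα = 0.1840.

0.1840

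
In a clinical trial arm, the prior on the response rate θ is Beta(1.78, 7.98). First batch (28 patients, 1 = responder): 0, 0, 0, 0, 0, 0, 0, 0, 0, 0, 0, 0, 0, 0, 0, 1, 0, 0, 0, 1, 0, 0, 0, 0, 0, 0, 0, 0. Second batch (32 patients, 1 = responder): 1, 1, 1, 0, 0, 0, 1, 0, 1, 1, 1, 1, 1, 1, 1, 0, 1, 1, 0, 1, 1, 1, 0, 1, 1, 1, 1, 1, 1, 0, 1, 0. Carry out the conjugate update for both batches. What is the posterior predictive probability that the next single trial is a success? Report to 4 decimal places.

The Beta prior is conjugate to a Binomial/Bernoulli likelihood; the update adds successes to α and failures to β.
After batch 1: Beta(1.78+2, 7.98+26) = Beta(3.78, 33.98).
After batch 2: Beta(3.78+23, 33.98+9) = Beta(26.78, 42.98).
For a single future Bernoulli trial, P(success | data) = α/(α+β) = 0.3839.

0.3839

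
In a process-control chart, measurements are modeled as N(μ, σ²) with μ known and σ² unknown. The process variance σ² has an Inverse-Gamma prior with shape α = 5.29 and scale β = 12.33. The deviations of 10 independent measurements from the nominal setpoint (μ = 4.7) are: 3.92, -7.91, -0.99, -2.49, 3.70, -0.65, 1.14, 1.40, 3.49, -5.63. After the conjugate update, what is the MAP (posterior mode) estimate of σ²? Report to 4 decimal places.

7.5741

With known mean μ and an Inverse-Gamma(α, β) prior on σ², the Normal likelihood is conjugate: posterior is Inv-Gamma(α + n/2, β + Σ(xᵢ−μ)²/2).
Σ(xᵢ−μ)² = (3.92)² + (-7.91)² + (-0.99)² + (-2.49)² + (3.70)² + (-0.65)² + (1.14)² + (1.40)² + (3.49)² + (-5.63)² = 146.3638.
Posterior: Inv-Gamma(5.29 + 10/2, 12.33 + 146.3638/2) = Inv-Gamma(10.29, 85.51190).
Mode = β/(α+1) = 85.51190/11.29 = 7.5741.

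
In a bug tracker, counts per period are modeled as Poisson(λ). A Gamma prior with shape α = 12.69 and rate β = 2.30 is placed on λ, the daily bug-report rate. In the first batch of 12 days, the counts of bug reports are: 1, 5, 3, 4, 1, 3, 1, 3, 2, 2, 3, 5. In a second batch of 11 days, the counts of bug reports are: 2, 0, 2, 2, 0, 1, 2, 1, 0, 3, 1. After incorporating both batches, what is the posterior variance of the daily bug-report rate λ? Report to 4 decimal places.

0.0933

With a Gamma(shape α, rate β) prior, the Poisson likelihood is conjugate: the posterior is Gamma(α + ΣXᵢ, β + n).
Batch 1: sum of counts S = 33 over n = 12 days.
After batch 1: Gamma(α+S, β+n) = Gamma(12.69+33, 2.30+12) = Gamma(45.69, 14.30).
Batch 2: sum of counts S = 14 over n = 11 days.
After batch 2: Gamma(α+S, β+n) = Gamma(45.69+14, 14.30+11) = Gamma(59.69, 25.30).
Var = α/β² = 59.69/25.30² = 0.0933.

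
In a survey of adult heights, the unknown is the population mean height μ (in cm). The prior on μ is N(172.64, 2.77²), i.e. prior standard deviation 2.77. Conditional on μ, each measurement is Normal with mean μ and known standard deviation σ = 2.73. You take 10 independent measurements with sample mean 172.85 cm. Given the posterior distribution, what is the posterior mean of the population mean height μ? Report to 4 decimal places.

For Normal data with known variance σ², a Normal(μ₀, σ₀²) prior on μ is conjugate. Posterior precision = 1/σ₀² + n/σ²; posterior mean is the precision-weighted average of μ₀ and x̄.
n·x̄ = 10·172.85 = 1728.5.
σ₀² = 2.77² = 7.6729, σ² = 2.73² = 7.4529; σ² + n·σ₀² = 7.4529 + 10·7.6729 = 84.1819.
Posterior mean = (μ₀/σ₀² + n·x̄/σ²)/(1/σ₀² + n/σ²) = (σ²·μ₀ + σ₀²·n·x̄)/(σ² + n·σ₀²) = (7.4529·172.64 + 7.6729·1728.5)/84.1819 = 14549.276306/84.1819 = 172.8314.

172.8314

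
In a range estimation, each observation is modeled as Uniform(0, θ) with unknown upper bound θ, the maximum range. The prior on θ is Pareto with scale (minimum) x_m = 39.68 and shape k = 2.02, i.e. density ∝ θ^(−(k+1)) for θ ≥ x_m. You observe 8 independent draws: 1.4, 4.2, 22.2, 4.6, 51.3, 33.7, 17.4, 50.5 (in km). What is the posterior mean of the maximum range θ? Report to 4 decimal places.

A Pareto(scale x_m, shape k) prior on the upper bound θ of Uniform(0, θ) is conjugate: posterior is Pareto(max(x_m, max xᵢ), k + n).
Sample maximum = 51.3; prior scale x_m = 39.68 → posterior scale = max = 51.30.
Posterior shape = 2.02 + 8 = 10.02.
E[θ|data] = k·x_m/(k−1) = 10.02·51.30/9.02 = 56.9874.

56.9874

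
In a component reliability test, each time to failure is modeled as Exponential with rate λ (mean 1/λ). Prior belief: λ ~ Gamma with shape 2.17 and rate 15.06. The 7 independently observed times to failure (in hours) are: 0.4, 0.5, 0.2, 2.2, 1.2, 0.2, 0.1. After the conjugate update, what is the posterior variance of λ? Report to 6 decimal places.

0.023249

With a Gamma(shape α, rate β) prior on the exponential rate λ, the posterior after n observations with total T = Σxᵢ is Gamma(α+n, β+T).
Sum of observations T = 4.8 hours; n = 7.
Posterior: Gamma(2.17+7, 15.06+4.8) = Gamma(9.17, 19.86).
Var = α/β² = 0.023249.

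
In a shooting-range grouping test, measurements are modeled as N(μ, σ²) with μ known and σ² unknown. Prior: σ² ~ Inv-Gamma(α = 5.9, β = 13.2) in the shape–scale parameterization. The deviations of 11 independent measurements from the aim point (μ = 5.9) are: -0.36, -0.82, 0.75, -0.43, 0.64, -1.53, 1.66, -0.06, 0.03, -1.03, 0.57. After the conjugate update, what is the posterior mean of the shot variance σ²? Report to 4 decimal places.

1.6753

With known mean μ and an Inverse-Gamma(α, β) prior on σ², the Normal likelihood is conjugate: posterior is Inv-Gamma(α + n/2, β + Σ(xᵢ−μ)²/2).
Σ(xᵢ−μ)² = (-0.36)² + (-0.82)² + (0.75)² + (-0.43)² + (0.64)² + (-1.53)² + (1.66)² + (-0.06)² + (0.03)² + (-1.03)² + (0.57)² = 8.4458.
Posterior: Inv-Gamma(5.9 + 11/2, 13.2 + 8.4458/2) = Inv-Gamma(11.40, 17.42290).
E[σ²|data] = β/(α−1) = 17.42290/10.40 = 1.6753.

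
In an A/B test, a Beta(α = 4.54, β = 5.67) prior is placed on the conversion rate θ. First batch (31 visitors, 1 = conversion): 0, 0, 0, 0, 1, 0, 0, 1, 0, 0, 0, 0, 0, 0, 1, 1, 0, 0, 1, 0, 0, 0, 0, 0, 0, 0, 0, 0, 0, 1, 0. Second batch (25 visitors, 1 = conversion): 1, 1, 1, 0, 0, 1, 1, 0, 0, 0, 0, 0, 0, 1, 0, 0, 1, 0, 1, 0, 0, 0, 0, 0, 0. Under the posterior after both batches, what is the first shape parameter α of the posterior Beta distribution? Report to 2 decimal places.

18.54

The Beta prior is conjugate to a Binomial/Bernoulli likelihood; the update adds successes to α and failures to β.
After batch 1: Beta(4.54+6, 5.67+25) = Beta(10.54, 30.67).
After batch 2: Beta(10.54+8, 30.67+17) = Beta(18.54, 47.67).
Posterior α = 18.54.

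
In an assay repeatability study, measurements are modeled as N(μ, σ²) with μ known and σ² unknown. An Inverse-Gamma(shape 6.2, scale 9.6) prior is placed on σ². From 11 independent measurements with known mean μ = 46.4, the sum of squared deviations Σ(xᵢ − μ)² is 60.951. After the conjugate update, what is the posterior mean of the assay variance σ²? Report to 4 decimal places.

With known mean μ and an Inverse-Gamma(α, β) prior on σ², the Normal likelihood is conjugate: posterior is Inv-Gamma(α + n/2, β + Σ(xᵢ−μ)²/2).
Posterior: Inv-Gamma(6.2 + 11/2, 9.6 + 60.951/2) = Inv-Gamma(11.70, 40.0755).
E[σ²|data] = β/(α−1) = 40.0755/10.70 = 3.7454.

3.7454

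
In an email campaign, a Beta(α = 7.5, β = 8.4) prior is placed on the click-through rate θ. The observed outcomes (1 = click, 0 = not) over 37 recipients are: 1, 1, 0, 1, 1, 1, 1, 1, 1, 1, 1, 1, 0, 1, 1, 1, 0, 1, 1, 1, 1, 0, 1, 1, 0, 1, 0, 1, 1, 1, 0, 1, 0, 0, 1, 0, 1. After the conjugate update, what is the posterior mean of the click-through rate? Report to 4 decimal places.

0.6522

The Beta prior is conjugate to a Binomial/Bernoulli likelihood; the update adds successes to α and failures to β.
Posterior: Beta(α+k, β+n−k) = Beta(7.5+27, 8.4+10) = Beta(34.5, 18.4).
Posterior mean = α/(α+β) = 34.5/52.9 = 0.6522.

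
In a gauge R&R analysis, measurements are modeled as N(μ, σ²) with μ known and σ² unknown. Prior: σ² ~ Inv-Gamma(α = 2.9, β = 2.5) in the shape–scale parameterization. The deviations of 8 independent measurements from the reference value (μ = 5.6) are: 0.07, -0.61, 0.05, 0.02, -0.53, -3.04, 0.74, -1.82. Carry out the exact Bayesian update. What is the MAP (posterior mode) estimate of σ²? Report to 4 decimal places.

1.1875

With known mean μ and an Inverse-Gamma(α, β) prior on σ², the Normal likelihood is conjugate: posterior is Inv-Gamma(α + n/2, β + Σ(xᵢ−μ)²/2).
Σ(xᵢ−μ)² = (0.07)² + (-0.61)² + (0.05)² + (0.02)² + (-0.53)² + (-3.04)² + (0.74)² + (-1.82)² = 13.7624.
Posterior: Inv-Gamma(2.9 + 8/2, 2.5 + 13.7624/2) = Inv-Gamma(6.90, 9.38120).
Mode = β/(α+1) = 9.38120/7.90 = 1.1875.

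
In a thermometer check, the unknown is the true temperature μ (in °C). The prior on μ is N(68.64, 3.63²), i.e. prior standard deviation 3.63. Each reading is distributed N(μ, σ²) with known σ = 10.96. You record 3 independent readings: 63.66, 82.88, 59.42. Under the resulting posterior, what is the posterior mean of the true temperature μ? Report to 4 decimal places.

68.6433

For Normal data with known variance σ², a Normal(μ₀, σ₀²) prior on μ is conjugate. Posterior precision = 1/σ₀² + n/σ²; posterior mean is the precision-weighted average of μ₀ and x̄.
Σxᵢ = 63.66 + 82.88 + 59.42 = 205.96, so n·x̄ = 205.96.
σ₀² = 3.63² = 13.1769, σ² = 10.96² = 120.1216; σ² + n·σ₀² = 120.1216 + 3·13.1769 = 159.6523.
Posterior mean = (μ₀/σ₀² + n·x̄/σ²)/(1/σ₀² + n/σ²) = (σ²·μ₀ + σ₀²·n·x̄)/(σ² + n·σ₀²) = (120.1216·68.64 + 13.1769·205.96)/159.6523 = 10959.060948/159.6523 = 68.6433.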